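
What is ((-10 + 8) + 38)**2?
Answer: 1296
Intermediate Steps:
((-10 + 8) + 38)**2 = (-2 + 38)**2 = 36**2 = 1296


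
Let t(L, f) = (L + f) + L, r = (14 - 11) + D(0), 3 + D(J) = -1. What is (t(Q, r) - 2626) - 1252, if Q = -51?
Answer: -3981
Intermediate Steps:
D(J) = -4 (D(J) = -3 - 1 = -4)
r = -1 (r = (14 - 11) - 4 = 3 - 4 = -1)
t(L, f) = f + 2*L
(t(Q, r) - 2626) - 1252 = ((-1 + 2*(-51)) - 2626) - 1252 = ((-1 - 102) - 2626) - 1252 = (-103 - 2626) - 1252 = -2729 - 1252 = -3981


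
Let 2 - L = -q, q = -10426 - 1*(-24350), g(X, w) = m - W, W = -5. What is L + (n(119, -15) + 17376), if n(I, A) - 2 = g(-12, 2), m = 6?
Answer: 31315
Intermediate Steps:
g(X, w) = 11 (g(X, w) = 6 - 1*(-5) = 6 + 5 = 11)
n(I, A) = 13 (n(I, A) = 2 + 11 = 13)
q = 13924 (q = -10426 + 24350 = 13924)
L = 13926 (L = 2 - (-1)*13924 = 2 - 1*(-13924) = 2 + 13924 = 13926)
L + (n(119, -15) + 17376) = 13926 + (13 + 17376) = 13926 + 17389 = 31315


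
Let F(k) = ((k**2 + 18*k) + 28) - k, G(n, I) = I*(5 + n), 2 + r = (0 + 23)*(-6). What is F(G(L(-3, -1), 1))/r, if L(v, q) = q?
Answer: -4/5 ≈ -0.80000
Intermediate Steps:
r = -140 (r = -2 + (0 + 23)*(-6) = -2 + 23*(-6) = -2 - 138 = -140)
F(k) = 28 + k**2 + 17*k (F(k) = (28 + k**2 + 18*k) - k = 28 + k**2 + 17*k)
F(G(L(-3, -1), 1))/r = (28 + (1*(5 - 1))**2 + 17*(1*(5 - 1)))/(-140) = (28 + (1*4)**2 + 17*(1*4))*(-1/140) = (28 + 4**2 + 17*4)*(-1/140) = (28 + 16 + 68)*(-1/140) = 112*(-1/140) = -4/5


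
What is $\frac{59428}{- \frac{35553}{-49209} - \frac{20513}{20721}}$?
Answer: $- \frac{5049694666491}{22727542} \approx -2.2218 \cdot 10^{5}$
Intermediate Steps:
$\frac{59428}{- \frac{35553}{-49209} - \frac{20513}{20721}} = \frac{59428}{\left(-35553\right) \left(- \frac{1}{49209}\right) - \frac{20513}{20721}} = \frac{59428}{\frac{11851}{16403} - \frac{20513}{20721}} = \frac{59428}{- \frac{90910168}{339886563}} = 59428 \left(- \frac{339886563}{90910168}\right) = - \frac{5049694666491}{22727542}$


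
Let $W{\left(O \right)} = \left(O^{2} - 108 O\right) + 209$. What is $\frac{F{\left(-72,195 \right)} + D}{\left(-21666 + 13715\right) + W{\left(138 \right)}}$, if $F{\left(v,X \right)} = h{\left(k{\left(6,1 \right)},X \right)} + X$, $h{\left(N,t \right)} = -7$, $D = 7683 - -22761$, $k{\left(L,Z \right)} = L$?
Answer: $- \frac{15316}{1801} \approx -8.5042$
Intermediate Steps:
$D = 30444$ ($D = 7683 + 22761 = 30444$)
$W{\left(O \right)} = 209 + O^{2} - 108 O$
$F{\left(v,X \right)} = -7 + X$
$\frac{F{\left(-72,195 \right)} + D}{\left(-21666 + 13715\right) + W{\left(138 \right)}} = \frac{\left(-7 + 195\right) + 30444}{\left(-21666 + 13715\right) + \left(209 + 138^{2} - 14904\right)} = \frac{188 + 30444}{-7951 + \left(209 + 19044 - 14904\right)} = \frac{30632}{-7951 + 4349} = \frac{30632}{-3602} = 30632 \left(- \frac{1}{3602}\right) = - \frac{15316}{1801}$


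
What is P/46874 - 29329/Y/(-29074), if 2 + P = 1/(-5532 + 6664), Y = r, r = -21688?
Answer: -372898394241/4182276544071952 ≈ -8.9162e-5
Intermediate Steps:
Y = -21688
P = -2263/1132 (P = -2 + 1/(-5532 + 6664) = -2 + 1/1132 = -2263/1132 ≈ -1.9991)
P/46874 - 29329/Y/(-29074) = -2263/1132/46874 - 29329/(-21688)/(-29074) = -2263/1132*1/46874 - 29329*(-1/21688)*(-1/29074) = -2263/53061368 + (29329/21688)*(-1/29074) = -2263/53061368 - 29329/630556912 = -372898394241/4182276544071952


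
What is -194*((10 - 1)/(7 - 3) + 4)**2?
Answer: -60625/8 ≈ -7578.1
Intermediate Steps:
-194*((10 - 1)/(7 - 3) + 4)**2 = -194*(9/4 + 4)**2 = -194*(25/4)**2 = -194*625/16 = -60625/8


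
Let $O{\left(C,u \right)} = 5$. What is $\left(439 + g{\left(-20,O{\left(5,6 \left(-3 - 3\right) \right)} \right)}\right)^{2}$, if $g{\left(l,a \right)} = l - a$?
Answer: $171396$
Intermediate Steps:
$\left(439 + g{\left(-20,O{\left(5,6 \left(-3 - 3\right) \right)} \right)}\right)^{2} = \left(439 - 25\right)^{2} = 414^{2} = 171396$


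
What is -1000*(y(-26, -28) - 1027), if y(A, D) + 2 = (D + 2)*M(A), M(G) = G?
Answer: 353000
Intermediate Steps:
y(A, D) = -2 + A*(2 + D) (y(A, D) = -2 + (D + 2)*A = -2 + (2 + D)*A = -2 + A*(2 + D))
-1000*(y(-26, -28) - 1027) = -1000*((-2 + 2*(-26) - 26*(-28)) - 1027) = -1000*((-2 - 52 + 728) - 1027) = -1000*(674 - 1027) = -1000*(-353) = 353000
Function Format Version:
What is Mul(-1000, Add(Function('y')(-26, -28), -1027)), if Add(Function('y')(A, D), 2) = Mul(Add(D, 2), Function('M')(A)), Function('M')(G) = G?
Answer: 353000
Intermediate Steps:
Function('y')(A, D) = Add(-2, Mul(A, Add(2, D))) (Function('y')(A, D) = Add(-2, Mul(Add(D, 2), A)) = Add(-2, Mul(Add(2, D), A)) = Add(-2, Mul(A, Add(2, D))))
Mul(-1000, Add(Function('y')(-26, -28), -1027)) = Mul(-1000, Add(Add(-2, Mul(2, -26), Mul(-26, -28)), -1027)) = Mul(-1000, Add(Add(-2, -52, 728), -1027)) = Mul(-1000, Add(674, -1027)) = Mul(-1000, -353) = 353000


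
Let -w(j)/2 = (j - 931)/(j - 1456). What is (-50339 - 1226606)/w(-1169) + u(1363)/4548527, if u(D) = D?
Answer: 29041094060979/36388216 ≈ 7.9809e+5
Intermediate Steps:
w(j) = -2*(-931 + j)/(-1456 + j) (w(j) = -2*(j - 931)/(j - 1456) = -2*(-931 + j)/(-1456 + j))
(-50339 - 1226606)/w(-1169) + u(1363)/4548527 = (-50339 - 1226606)/((2*(931 - 1*(-1169))/(-1456 - 1169))) + 1363/4548527 = -1276945*(-2625/(2*(931 + 1169))) + 1363*(1/4548527) = -1276945/(2*(-1/2625)*2100) + 1363/4548527 = -1276945/(-8/5) + 1363/4548527 = -1276945*(-5/8) + 1363/4548527 = 6384725/8 + 1363/4548527 = 29041094060979/36388216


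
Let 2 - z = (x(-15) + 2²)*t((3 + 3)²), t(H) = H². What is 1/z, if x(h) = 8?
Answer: -1/15550 ≈ -6.4309e-5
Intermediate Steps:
z = -15550 (z = 2 - (8 + 2²)*((3 + 3)²)² = 2 - (8 + 4)*(6²)² = 2 - 12*36² = 2 - 12*1296 = 2 - 1*15552 = 2 - 15552 = -15550)
1/z = 1/(-15550) = -1/15550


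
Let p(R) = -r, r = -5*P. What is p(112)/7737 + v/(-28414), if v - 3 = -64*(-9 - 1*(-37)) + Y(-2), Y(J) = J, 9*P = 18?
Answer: 14141107/219839118 ≈ 0.064325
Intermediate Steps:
P = 2 (P = (1/9)*18 = 2)
r = -10 (r = -5*2 = -10)
p(R) = 10 (p(R) = -1*(-10) = 10)
v = -1791 (v = 3 + (-64*(-9 - 1*(-37)) - 2) = 3 + (-64*(-9 + 37) - 2) = 3 + (-64*28 - 2) = 3 + (-1792 - 2) = 3 - 1794 = -1791)
p(112)/7737 + v/(-28414) = 10/7737 - 1791/(-28414) = 10*(1/7737) - 1791*(-1/28414) = 10/7737 + 1791/28414 = 14141107/219839118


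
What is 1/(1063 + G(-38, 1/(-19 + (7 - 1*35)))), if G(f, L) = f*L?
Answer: 47/49999 ≈ 0.00094002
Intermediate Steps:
G(f, L) = L*f
1/(1063 + G(-38, 1/(-19 + (7 - 1*35)))) = 1/(1063 - 38/(-19 + (7 - 1*35))) = 1/(1063 - 38/(-19 + (7 - 35))) = 1/(1063 - 38/(-19 - 28)) = 1/(1063 - 38/(-47)) = 1/(1063 - 1/47*(-38)) = 1/(1063 + 38/47) = 1/(49999/47) = 47/49999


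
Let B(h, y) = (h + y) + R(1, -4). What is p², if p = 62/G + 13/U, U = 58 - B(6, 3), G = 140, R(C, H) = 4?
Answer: 212521/396900 ≈ 0.53545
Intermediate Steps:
B(h, y) = 4 + h + y (B(h, y) = (h + y) + 4 = 4 + h + y)
U = 45 (U = 58 - (4 + 6 + 3) = 58 - 1*13 = 58 - 13 = 45)
p = 461/630 (p = 62/140 + 13/45 = 62*(1/140) + 13*(1/45) = 31/70 + 13/45 = 461/630 ≈ 0.73175)
p² = (461/630)² = 212521/396900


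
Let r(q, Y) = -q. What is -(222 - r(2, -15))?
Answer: -224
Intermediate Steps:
-(222 - r(2, -15)) = -(222 - (-1)*2) = -(222 - 1*(-2)) = -(222 + 2) = -1*224 = -224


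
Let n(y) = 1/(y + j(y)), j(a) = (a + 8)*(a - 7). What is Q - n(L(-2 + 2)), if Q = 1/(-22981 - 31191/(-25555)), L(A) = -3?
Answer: 585893849/31124157992 ≈ 0.018824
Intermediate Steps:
Q = -25555/587248264 (Q = 1/(-22981 - 31191*(-1/25555)) = 1/(-22981 + 31191/25555) = 1/(-587248264/25555) = -25555/587248264 ≈ -4.3517e-5)
j(a) = (-7 + a)*(8 + a) (j(a) = (8 + a)*(-7 + a) = (-7 + a)*(8 + a))
n(y) = 1/(-56 + y**2 + 2*y) (n(y) = 1/(y + (-56 + y + y**2)) = 1/(-56 + y**2 + 2*y))
Q - n(L(-2 + 2)) = -25555/587248264 - 1/(-56 + (-3)**2 + 2*(-3)) = -25555/587248264 - 1/(-56 + 9 - 6) = -25555/587248264 - 1/(-53) = -25555/587248264 - 1*(-1/53) = -25555/587248264 + 1/53 = 585893849/31124157992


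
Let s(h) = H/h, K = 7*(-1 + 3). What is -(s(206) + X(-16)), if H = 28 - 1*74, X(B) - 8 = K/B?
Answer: -5687/824 ≈ -6.9017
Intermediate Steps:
K = 14 (K = 7*2 = 14)
X(B) = 8 + 14/B
H = -46 (H = 28 - 74 = -46)
s(h) = -46/h
-(s(206) + X(-16)) = -(-46/206 + (8 + 14/(-16))) = -(-46*1/206 + (8 + 14*(-1/16))) = -(-23/103 + (8 - 7/8)) = -(-23/103 + 57/8) = -1*5687/824 = -5687/824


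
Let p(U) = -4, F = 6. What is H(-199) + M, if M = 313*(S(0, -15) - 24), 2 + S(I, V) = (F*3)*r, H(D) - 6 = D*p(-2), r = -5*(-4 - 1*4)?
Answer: 218024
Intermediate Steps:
r = 40 (r = -5*(-4 - 4) = -5*(-8) = 40)
H(D) = 6 - 4*D (H(D) = 6 + D*(-4) = 6 - 4*D)
S(I, V) = 718 (S(I, V) = -2 + (6*3)*40 = -2 + 18*40 = -2 + 720 = 718)
M = 217222 (M = 313*(718 - 24) = 313*694 = 217222)
H(-199) + M = (6 - 4*(-199)) + 217222 = (6 + 796) + 217222 = 802 + 217222 = 218024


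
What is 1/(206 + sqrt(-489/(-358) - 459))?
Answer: 73748/15355921 - I*sqrt(58652214)/15355921 ≈ 0.0048026 - 0.00049873*I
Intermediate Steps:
1/(206 + sqrt(-489/(-358) - 459)) = 1/(206 + sqrt(-489*(-1/358) - 459)) = 1/(206 + sqrt(489/358 - 459)) = 1/(206 + sqrt(-163833/358)) = 1/(206 + I*sqrt(58652214)/358)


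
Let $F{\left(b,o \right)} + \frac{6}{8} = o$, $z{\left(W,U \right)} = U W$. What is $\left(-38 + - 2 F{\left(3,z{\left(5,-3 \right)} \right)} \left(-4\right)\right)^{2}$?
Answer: $26896$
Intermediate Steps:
$F{\left(b,o \right)} = - \frac{3}{4} + o$
$\left(-38 + - 2 F{\left(3,z{\left(5,-3 \right)} \right)} \left(-4\right)\right)^{2} = \left(-38 + - 2 \left(- \frac{3}{4} - 15\right) \left(-4\right)\right)^{2} = \left(-38 + \left(-2\right) \left(- \frac{63}{4}\right) \left(-4\right)\right)^{2} = \left(-38 + \frac{63}{2} \left(-4\right)\right)^{2} = \left(-38 - 126\right)^{2} = \left(-164\right)^{2} = 26896$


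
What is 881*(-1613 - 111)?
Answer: -1518844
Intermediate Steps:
881*(-1613 - 111) = 881*(-1724) = -1518844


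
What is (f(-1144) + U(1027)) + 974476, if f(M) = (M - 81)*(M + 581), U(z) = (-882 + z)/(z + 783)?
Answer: 602422691/362 ≈ 1.6642e+6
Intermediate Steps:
U(z) = (-882 + z)/(783 + z)
f(M) = (-81 + M)*(581 + M)
(f(-1144) + U(1027)) + 974476 = ((-47061 + (-1144)² + 500*(-1144)) + (-882 + 1027)/(783 + 1027)) + 974476 = ((-47061 + 1308736 - 572000) + 145/1810) + 974476 = (689675 + (1/1810)*145) + 974476 = (689675 + 29/362) + 974476 = 249662379/362 + 974476 = 602422691/362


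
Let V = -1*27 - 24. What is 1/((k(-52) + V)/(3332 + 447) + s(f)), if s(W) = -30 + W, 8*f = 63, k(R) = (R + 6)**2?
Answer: -30232/652363 ≈ -0.046342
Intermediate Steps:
k(R) = (6 + R)**2
V = -51 (V = -27 - 24 = -51)
f = 63/8 (f = (1/8)*63 = 63/8 ≈ 7.8750)
1/((k(-52) + V)/(3332 + 447) + s(f)) = 1/(((6 - 52)**2 - 51)/(3332 + 447) + (-30 + 63/8)) = 1/(((-46)**2 - 51)/3779 - 177/8) = 1/((2116 - 51)*(1/3779) - 177/8) = 1/(2065*(1/3779) - 177/8) = 1/(2065/3779 - 177/8) = 1/(-652363/30232) = -30232/652363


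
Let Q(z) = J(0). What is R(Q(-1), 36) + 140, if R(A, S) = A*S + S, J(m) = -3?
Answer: 68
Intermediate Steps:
Q(z) = -3
R(A, S) = S + A*S
R(Q(-1), 36) + 140 = 36*(1 - 3) + 140 = 36*(-2) + 140 = -72 + 140 = 68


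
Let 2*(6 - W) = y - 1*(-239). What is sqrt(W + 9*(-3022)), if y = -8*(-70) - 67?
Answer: 3*I*sqrt(3062) ≈ 166.01*I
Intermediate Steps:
y = 493 (y = 560 - 67 = 493)
W = -360 (W = 6 - (493 - 1*(-239))/2 = 6 - (493 + 239)/2 = 6 - 1/2*732 = 6 - 366 = -360)
sqrt(W + 9*(-3022)) = sqrt(-360 + 9*(-3022)) = sqrt(-360 - 27198) = sqrt(-27558) = 3*I*sqrt(3062)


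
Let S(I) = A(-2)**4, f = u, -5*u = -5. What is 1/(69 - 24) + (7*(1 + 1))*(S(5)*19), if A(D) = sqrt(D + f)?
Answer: 11971/45 ≈ 266.02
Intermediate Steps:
u = 1 (u = -1/5*(-5) = 1)
f = 1
A(D) = sqrt(1 + D) (A(D) = sqrt(D + 1) = sqrt(1 + D))
S(I) = 1 (S(I) = (sqrt(1 - 2))**4 = (sqrt(-1))**4 = I**4 = 1)
1/(69 - 24) + (7*(1 + 1))*(S(5)*19) = 1/(69 - 24) + (7*(1 + 1))*(1*19) = 1/45 + (7*2)*19 = 1/45 + 14*19 = 1/45 + 266 = 11971/45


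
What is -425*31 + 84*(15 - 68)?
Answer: -17627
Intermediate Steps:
-425*31 + 84*(15 - 68) = -13175 + 84*(-53) = -13175 - 4452 = -17627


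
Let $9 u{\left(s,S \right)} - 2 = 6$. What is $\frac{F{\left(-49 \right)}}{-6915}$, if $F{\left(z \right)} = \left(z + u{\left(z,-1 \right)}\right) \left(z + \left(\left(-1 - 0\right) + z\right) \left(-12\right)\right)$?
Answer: $\frac{238583}{62235} \approx 3.8336$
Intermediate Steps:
$u{\left(s,S \right)} = \frac{8}{9}$ ($u{\left(s,S \right)} = \frac{2}{9} + \frac{1}{9} \cdot 6 = \frac{2}{9} + \frac{2}{3} = \frac{8}{9}$)
$F{\left(z \right)} = \left(12 - 11 z\right) \left(\frac{8}{9} + z\right)$ ($F{\left(z \right)} = \left(z + \frac{8}{9}\right) \left(z + \left(\left(-1 - 0\right) + z\right) \left(-12\right)\right) = \left(\frac{8}{9} + z\right) \left(z + \left(\left(-1 + 0\right) + z\right) \left(-12\right)\right) = \left(\frac{8}{9} + z\right) \left(z + \left(-1 + z\right) \left(-12\right)\right) = \left(\frac{8}{9} + z\right) \left(z - \left(-12 + 12 z\right)\right) = \left(\frac{8}{9} + z\right) \left(12 - 11 z\right) = \left(12 - 11 z\right) \left(\frac{8}{9} + z\right)$)
$\frac{F{\left(-49 \right)}}{-6915} = \frac{\frac{32}{3} - 11 \left(-49\right)^{2} + \frac{20}{9} \left(-49\right)}{-6915} = \left(\frac{32}{3} - 26411 - \frac{980}{9}\right) \left(- \frac{1}{6915}\right) = \left(- \frac{238583}{9}\right) \left(- \frac{1}{6915}\right) = \frac{238583}{62235}$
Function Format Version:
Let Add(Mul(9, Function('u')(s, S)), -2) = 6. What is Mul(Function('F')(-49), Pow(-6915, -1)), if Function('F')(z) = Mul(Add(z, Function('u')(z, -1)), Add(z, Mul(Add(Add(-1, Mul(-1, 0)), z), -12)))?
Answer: Rational(238583, 62235) ≈ 3.8336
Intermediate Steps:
Function('u')(s, S) = Rational(8, 9) (Function('u')(s, S) = Add(Rational(2, 9), Mul(Rational(1, 9), 6)) = Add(Rational(2, 9), Rational(2, 3)) = Rational(8, 9))
Function('F')(z) = Mul(Add(12, Mul(-11, z)), Add(Rational(8, 9), z)) (Function('F')(z) = Mul(Add(z, Rational(8, 9)), Add(z, Mul(Add(Add(-1, Mul(-1, 0)), z), -12))) = Mul(Add(Rational(8, 9), z), Add(z, Mul(Add(Add(-1, 0), z), -12))) = Mul(Add(Rational(8, 9), z), Add(z, Mul(Add(-1, z), -12))) = Mul(Add(Rational(8, 9), z), Add(z, Add(12, Mul(-12, z)))) = Mul(Add(Rational(8, 9), z), Add(12, Mul(-11, z))) = Mul(Add(12, Mul(-11, z)), Add(Rational(8, 9), z)))
Mul(Function('F')(-49), Pow(-6915, -1)) = Mul(Add(Rational(32, 3), Mul(-11, Pow(-49, 2)), Mul(Rational(20, 9), -49)), Pow(-6915, -1)) = Mul(Add(Rational(32, 3), Mul(-11, 2401), Rational(-980, 9)), Rational(-1, 6915)) = Mul(Add(Rational(32, 3), -26411, Rational(-980, 9)), Rational(-1, 6915)) = Mul(Rational(-238583, 9), Rational(-1, 6915)) = Rational(238583, 62235)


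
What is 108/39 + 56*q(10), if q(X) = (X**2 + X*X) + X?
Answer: 152916/13 ≈ 11763.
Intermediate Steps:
q(X) = X + 2*X**2 (q(X) = (X**2 + X**2) + X = 2*X**2 + X = X + 2*X**2)
108/39 + 56*q(10) = 108/39 + 56*(10*(1 + 2*10)) = 108*(1/39) + 56*(10*(1 + 20)) = 36/13 + 56*(10*21) = 36/13 + 56*210 = 36/13 + 11760 = 152916/13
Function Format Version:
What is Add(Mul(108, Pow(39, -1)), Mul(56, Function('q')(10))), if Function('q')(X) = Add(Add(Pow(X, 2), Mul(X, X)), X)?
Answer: Rational(152916, 13) ≈ 11763.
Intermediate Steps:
Function('q')(X) = Add(X, Mul(2, Pow(X, 2))) (Function('q')(X) = Add(Add(Pow(X, 2), Pow(X, 2)), X) = Add(Mul(2, Pow(X, 2)), X) = Add(X, Mul(2, Pow(X, 2))))
Add(Mul(108, Pow(39, -1)), Mul(56, Function('q')(10))) = Add(Mul(108, Pow(39, -1)), Mul(56, Mul(10, Add(1, Mul(2, 10))))) = Add(Mul(108, Rational(1, 39)), Mul(56, Mul(10, Add(1, 20)))) = Add(Rational(36, 13), Mul(56, Mul(10, 21))) = Add(Rational(36, 13), Mul(56, 210)) = Add(Rational(36, 13), 11760) = Rational(152916, 13)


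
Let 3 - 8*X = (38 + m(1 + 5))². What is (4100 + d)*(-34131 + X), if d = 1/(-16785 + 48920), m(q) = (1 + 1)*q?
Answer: -7260803686609/51416 ≈ -1.4122e+8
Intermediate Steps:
m(q) = 2*q
d = 1/32135 ≈ 3.1119e-5
X = -2497/8 (X = 3/8 - (38 + 2*(1 + 5))²/8 = 3/8 - (38 + 2*6)²/8 = 3/8 - (38 + 12)²/8 = 3/8 - ⅛*50² = 3/8 - ⅛*2500 = 3/8 - 625/2 = -2497/8 ≈ -312.13)
(4100 + d)*(-34131 + X) = (4100 + 1/32135)*(-34131 - 2497/8) = (131753501/32135)*(-275545/8) = -7260803686609/51416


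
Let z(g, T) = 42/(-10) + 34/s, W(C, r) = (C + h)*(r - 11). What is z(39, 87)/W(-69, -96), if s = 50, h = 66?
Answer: -88/8025 ≈ -0.010966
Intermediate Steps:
W(C, r) = (-11 + r)*(66 + C) (W(C, r) = (C + 66)*(r - 11) = (66 + C)*(-11 + r) = (-11 + r)*(66 + C))
z(g, T) = -88/25 (z(g, T) = 42/(-10) + 34/50 = 42*(-1/10) + 34*(1/50) = -21/5 + 17/25 = -88/25)
z(39, 87)/W(-69, -96) = -88/(25*(-726 - 11*(-69) + 66*(-96) - 69*(-96))) = -88/(25*(-726 + 759 - 6336 + 6624)) = -88/25/321 = -88/25*1/321 = -88/8025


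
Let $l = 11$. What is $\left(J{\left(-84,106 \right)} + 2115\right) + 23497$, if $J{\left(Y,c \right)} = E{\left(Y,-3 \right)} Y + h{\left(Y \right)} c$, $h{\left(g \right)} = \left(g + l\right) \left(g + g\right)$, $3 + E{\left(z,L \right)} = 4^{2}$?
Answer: $1324504$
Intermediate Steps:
$E{\left(z,L \right)} = 13$ ($E{\left(z,L \right)} = -3 + 4^{2} = -3 + 16 = 13$)
$h{\left(g \right)} = 2 g \left(11 + g\right)$ ($h{\left(g \right)} = \left(g + 11\right) \left(g + g\right) = \left(11 + g\right) 2 g = 2 g \left(11 + g\right)$)
$J{\left(Y,c \right)} = 13 Y + 2 Y c \left(11 + Y\right)$ ($J{\left(Y,c \right)} = 13 Y + 2 Y \left(11 + Y\right) c = 13 Y + 2 Y c \left(11 + Y\right)$)
$\left(J{\left(-84,106 \right)} + 2115\right) + 23497 = \left(- 84 \left(13 + 2 \cdot 106 \left(11 - 84\right)\right) + 2115\right) + 23497 = \left(- 84 \left(13 + 2 \cdot 106 \left(-73\right)\right) + 2115\right) + 23497 = \left(- 84 \left(13 - 15476\right) + 2115\right) + 23497 = \left(\left(-84\right) \left(-15463\right) + 2115\right) + 23497 = \left(1298892 + 2115\right) + 23497 = 1301007 + 23497 = 1324504$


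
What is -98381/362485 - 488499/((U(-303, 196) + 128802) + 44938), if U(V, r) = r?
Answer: -194185557631/63049190960 ≈ -3.0799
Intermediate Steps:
-98381/362485 - 488499/((U(-303, 196) + 128802) + 44938) = -98381/362485 - 488499/((196 + 128802) + 44938) = -98381*1/362485 - 488499/(128998 + 44938) = -98381/362485 - 488499/173936 = -194185557631/63049190960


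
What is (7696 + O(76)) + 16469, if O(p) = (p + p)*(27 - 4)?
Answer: 27661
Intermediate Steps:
O(p) = 46*p (O(p) = (2*p)*23 = 46*p)
(7696 + O(76)) + 16469 = (7696 + 46*76) + 16469 = (7696 + 3496) + 16469 = 11192 + 16469 = 27661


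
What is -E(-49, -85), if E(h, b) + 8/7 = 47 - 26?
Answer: -139/7 ≈ -19.857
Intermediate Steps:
E(h, b) = 139/7 (E(h, b) = -8/7 + (47 - 26) = -8/7 + 21 = 139/7)
-E(-49, -85) = -1*139/7 = -139/7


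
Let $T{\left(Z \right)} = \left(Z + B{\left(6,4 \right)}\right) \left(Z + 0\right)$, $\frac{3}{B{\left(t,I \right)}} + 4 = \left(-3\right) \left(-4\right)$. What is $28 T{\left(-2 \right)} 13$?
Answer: $1183$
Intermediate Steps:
$B{\left(t,I \right)} = \frac{3}{8}$ ($B{\left(t,I \right)} = \frac{3}{-4 - -12} = \frac{3}{-4 + 12} = \frac{3}{8}$)
$T{\left(Z \right)} = Z \left(\frac{3}{8} + Z\right)$ ($T{\left(Z \right)} = \left(Z + \frac{3}{8}\right) \left(Z + 0\right) = \left(\frac{3}{8} + Z\right) Z = Z \left(\frac{3}{8} + Z\right)$)
$28 T{\left(-2 \right)} 13 = 28 \cdot \frac{1}{8} \left(-2\right) \left(3 + 8 \left(-2\right)\right) 13 = 28 \cdot \frac{1}{8} \left(-2\right) \left(3 - 16\right) 13 = 28 \cdot \frac{1}{8} \left(-2\right) \left(-13\right) 13 = 28 \cdot \frac{13}{4} \cdot 13 = 91 \cdot 13 = 1183$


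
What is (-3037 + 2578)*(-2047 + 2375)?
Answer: -150552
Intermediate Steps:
(-3037 + 2578)*(-2047 + 2375) = -459*328 = -150552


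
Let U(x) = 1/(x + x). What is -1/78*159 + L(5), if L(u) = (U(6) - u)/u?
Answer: -2357/780 ≈ -3.0218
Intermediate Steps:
U(x) = 1/(2*x)
L(u) = (1/12 - u)/u (L(u) = ((½)/6 - u)/u = ((½)*(⅙) - u)/u = (1/12 - u)/u)
-1/78*159 + L(5) = -1/78*159 + (1/12 - 1*5)/5 = -1*1/78*159 + (1/12 - 5)/5 = -1/78*159 + (⅕)*(-59/12) = -53/26 - 59/60 = -2357/780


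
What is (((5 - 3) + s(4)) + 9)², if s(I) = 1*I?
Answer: 225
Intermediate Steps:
s(I) = I
(((5 - 3) + s(4)) + 9)² = (((5 - 3) + 4) + 9)² = ((2 + 4) + 9)² = (6 + 9)² = 15² = 225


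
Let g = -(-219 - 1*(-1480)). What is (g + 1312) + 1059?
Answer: 1110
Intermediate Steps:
g = -1261 (g = -(-219 + 1480) = -1*1261 = -1261)
(g + 1312) + 1059 = (-1261 + 1312) + 1059 = 51 + 1059 = 1110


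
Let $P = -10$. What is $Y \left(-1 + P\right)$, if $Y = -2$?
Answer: $22$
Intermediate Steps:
$Y \left(-1 + P\right) = - 2 \left(-1 - 10\right) = \left(-2\right) \left(-11\right) = 22$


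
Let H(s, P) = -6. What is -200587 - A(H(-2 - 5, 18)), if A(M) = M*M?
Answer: -200623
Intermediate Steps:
A(M) = M**2
-200587 - A(H(-2 - 5, 18)) = -200587 - 1*(-6)**2 = -200587 - 1*36 = -200587 - 36 = -200623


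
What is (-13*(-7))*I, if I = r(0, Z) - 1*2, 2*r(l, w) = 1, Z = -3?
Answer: -273/2 ≈ -136.50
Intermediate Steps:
r(l, w) = 1/2 (r(l, w) = (1/2)*1 = 1/2)
I = -3/2 (I = 1/2 - 1*2 = 1/2 - 2 = -3/2 ≈ -1.5000)
(-13*(-7))*I = -13*(-7)*(-3/2) = 91*(-3/2) = -273/2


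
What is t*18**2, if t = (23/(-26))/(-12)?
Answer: 621/26 ≈ 23.885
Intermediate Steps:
t = 23/312 (t = (23*(-1/26))*(-1/12) = -23/26*(-1/12) = 23/312 ≈ 0.073718)
t*18**2 = (23/312)*18**2 = (23/312)*324 = 621/26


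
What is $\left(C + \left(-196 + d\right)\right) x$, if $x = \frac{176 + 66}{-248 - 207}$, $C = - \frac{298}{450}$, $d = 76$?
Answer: $\frac{6570058}{102375} \approx 64.176$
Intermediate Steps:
$C = - \frac{149}{225}$ ($C = \left(-298\right) \frac{1}{450} = - \frac{149}{225} \approx -0.66222$)
$x = - \frac{242}{455}$ ($x = \frac{242}{-455} = 242 \left(- \frac{1}{455}\right) = - \frac{242}{455} \approx -0.53187$)
$\left(C + \left(-196 + d\right)\right) x = \left(- \frac{149}{225} + \left(-196 + 76\right)\right) \left(- \frac{242}{455}\right) = \left(- \frac{149}{225} - 120\right) \left(- \frac{242}{455}\right) = \left(- \frac{27149}{225}\right) \left(- \frac{242}{455}\right) = \frac{6570058}{102375}$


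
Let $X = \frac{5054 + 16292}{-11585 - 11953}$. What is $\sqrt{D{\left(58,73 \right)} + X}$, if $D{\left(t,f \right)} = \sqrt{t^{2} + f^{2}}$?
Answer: $\frac{\sqrt{-125610537 + 138509361 \sqrt{8693}}}{11769} \approx 9.6088$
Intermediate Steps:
$D{\left(t,f \right)} = \sqrt{f^{2} + t^{2}}$
$X = - \frac{10673}{11769}$ ($X = \frac{21346}{-23538} = 21346 \left(- \frac{1}{23538}\right) = - \frac{10673}{11769} \approx -0.90687$)
$\sqrt{D{\left(58,73 \right)} + X} = \sqrt{\sqrt{73^{2} + 58^{2}} - \frac{10673}{11769}} = \sqrt{\sqrt{5329 + 3364} - \frac{10673}{11769}} = \sqrt{\sqrt{8693} - \frac{10673}{11769}} = \sqrt{- \frac{10673}{11769} + \sqrt{8693}}$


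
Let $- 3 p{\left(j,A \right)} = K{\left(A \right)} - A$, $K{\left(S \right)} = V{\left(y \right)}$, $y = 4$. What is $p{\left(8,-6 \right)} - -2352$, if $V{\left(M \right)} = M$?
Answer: $\frac{7046}{3} \approx 2348.7$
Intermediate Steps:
$K{\left(S \right)} = 4$
$p{\left(j,A \right)} = - \frac{4}{3} + \frac{A}{3}$ ($p{\left(j,A \right)} = - \frac{4 - A}{3} = - \frac{4}{3} + \frac{A}{3}$)
$p{\left(8,-6 \right)} - -2352 = \left(- \frac{4}{3} + \frac{1}{3} \left(-6\right)\right) - -2352 = \left(- \frac{4}{3} - 2\right) + 2352 = - \frac{10}{3} + 2352 = \frac{7046}{3}$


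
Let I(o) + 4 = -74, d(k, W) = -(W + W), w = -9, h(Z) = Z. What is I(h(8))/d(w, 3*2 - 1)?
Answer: 39/5 ≈ 7.8000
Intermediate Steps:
d(k, W) = -2*W
I(o) = -78 (I(o) = -4 - 74 = -78)
I(h(8))/d(w, 3*2 - 1) = -78*(-1/(2*(3*2 - 1))) = -78*(-1/(2*(6 - 1))) = -78/((-2*5)) = -78/(-10) = -78*(-⅒) = 39/5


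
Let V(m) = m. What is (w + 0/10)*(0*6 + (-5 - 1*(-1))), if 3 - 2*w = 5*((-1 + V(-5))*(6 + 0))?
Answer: -366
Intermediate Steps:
w = 183/2 (w = 3/2 - 5*(-1 - 5)*(6 + 0)/2 = 3/2 - 5*(-6*6)/2 = 3/2 - 5*(-36)/2 = 3/2 - ½*(-180) = 3/2 + 90 = 183/2 ≈ 91.500)
(w + 0/10)*(0*6 + (-5 - 1*(-1))) = (183/2 + 0/10)*(0*6 + (-5 - 1*(-1))) = (183/2 + 0*(⅒))*(0 + (-5 + 1)) = (183/2 + 0)*(0 - 4) = (183/2)*(-4) = -366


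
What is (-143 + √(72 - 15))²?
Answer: (143 - √57)² ≈ 18347.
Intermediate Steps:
(-143 + √(72 - 15))² = (-143 + √57)²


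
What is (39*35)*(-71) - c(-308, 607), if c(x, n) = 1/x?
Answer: -29849819/308 ≈ -96915.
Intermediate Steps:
(39*35)*(-71) - c(-308, 607) = (39*35)*(-71) - 1/(-308) = 1365*(-71) - 1*(-1/308) = -96915 + 1/308 = -29849819/308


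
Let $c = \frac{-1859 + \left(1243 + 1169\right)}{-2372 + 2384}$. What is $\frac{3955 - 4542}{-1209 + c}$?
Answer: $\frac{7044}{13955} \approx 0.50477$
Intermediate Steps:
$c = \frac{553}{12}$ ($c = \frac{-1859 + 2412}{12} = 553 \cdot \frac{1}{12} = \frac{553}{12} \approx 46.083$)
$\frac{3955 - 4542}{-1209 + c} = \frac{3955 - 4542}{-1209 + \frac{553}{12}} = - \frac{587}{- \frac{13955}{12}} = \left(-587\right) \left(- \frac{12}{13955}\right) = \frac{7044}{13955}$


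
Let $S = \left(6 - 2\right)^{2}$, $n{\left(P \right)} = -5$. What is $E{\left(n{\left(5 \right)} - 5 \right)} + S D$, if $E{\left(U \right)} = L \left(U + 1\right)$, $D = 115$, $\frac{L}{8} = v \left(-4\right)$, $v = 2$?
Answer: $2416$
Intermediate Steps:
$L = -64$ ($L = 8 \cdot 2 \left(-4\right) = 8 \left(-8\right) = -64$)
$S = 16$ ($S = 4^{2} = 16$)
$E{\left(U \right)} = -64 - 64 U$ ($E{\left(U \right)} = - 64 \left(U + 1\right) = - 64 \left(1 + U\right) = -64 - 64 U$)
$E{\left(n{\left(5 \right)} - 5 \right)} + S D = \left(-64 - 64 \left(-5 - 5\right)\right) + 16 \cdot 115 = \left(-64 - 64 \left(-5 - 5\right)\right) + 1840 = \left(-64 - -640\right) + 1840 = \left(-64 + 640\right) + 1840 = 576 + 1840 = 2416$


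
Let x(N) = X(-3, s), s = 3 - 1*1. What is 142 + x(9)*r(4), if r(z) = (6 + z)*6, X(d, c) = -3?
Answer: -38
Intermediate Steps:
s = 2 (s = 3 - 1 = 2)
r(z) = 36 + 6*z
x(N) = -3
142 + x(9)*r(4) = 142 - 3*(36 + 6*4) = 142 - 3*(36 + 24) = 142 - 3*60 = 142 - 180 = -38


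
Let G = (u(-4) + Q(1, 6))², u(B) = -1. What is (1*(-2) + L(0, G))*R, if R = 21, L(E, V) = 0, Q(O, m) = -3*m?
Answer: -42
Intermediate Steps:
G = 361 (G = (-1 - 3*6)² = (-1 - 18)² = (-19)² = 361)
(1*(-2) + L(0, G))*R = (1*(-2) + 0)*21 = (-2 + 0)*21 = -2*21 = -42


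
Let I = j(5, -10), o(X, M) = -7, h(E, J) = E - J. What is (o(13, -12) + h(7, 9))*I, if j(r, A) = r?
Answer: -45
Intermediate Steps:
I = 5
(o(13, -12) + h(7, 9))*I = (-7 + (7 - 1*9))*5 = (-7 + (7 - 9))*5 = (-7 - 2)*5 = -9*5 = -45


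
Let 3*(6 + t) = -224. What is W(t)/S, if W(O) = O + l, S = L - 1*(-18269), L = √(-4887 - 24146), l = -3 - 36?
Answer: -6558571/1001356182 + 359*I*√29033/1001356182 ≈ -0.0065497 + 6.1087e-5*I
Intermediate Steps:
t = -242/3 (t = -6 + (⅓)*(-224) = -6 - 224/3 = -242/3 ≈ -80.667)
l = -39
L = I*√29033 (L = √(-29033) = I*√29033 ≈ 170.39*I)
S = 18269 + I*√29033 (S = I*√29033 - 1*(-18269) = I*√29033 + 18269 = 18269 + I*√29033 ≈ 18269.0 + 170.39*I)
W(O) = -39 + O (W(O) = O - 39 = -39 + O)
W(t)/S = (-39 - 242/3)/(18269 + I*√29033) = -359/(3*(18269 + I*√29033))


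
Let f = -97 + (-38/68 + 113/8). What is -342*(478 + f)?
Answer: -9176031/68 ≈ -1.3494e+5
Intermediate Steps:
f = -11347/136 (f = -97 + (-38*1/68 + 113*(1/8)) = -97 + (-19/34 + 113/8) = -97 + 1845/136 = -11347/136 ≈ -83.434)
-342*(478 + f) = -342*(478 - 11347/136) = -342*53661/136 = -9176031/68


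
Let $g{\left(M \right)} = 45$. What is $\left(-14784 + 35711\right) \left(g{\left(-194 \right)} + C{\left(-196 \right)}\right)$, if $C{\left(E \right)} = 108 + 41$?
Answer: $4059838$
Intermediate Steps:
$C{\left(E \right)} = 149$
$\left(-14784 + 35711\right) \left(g{\left(-194 \right)} + C{\left(-196 \right)}\right) = \left(-14784 + 35711\right) \left(45 + 149\right) = 20927 \cdot 194 = 4059838$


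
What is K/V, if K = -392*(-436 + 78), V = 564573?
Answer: 140336/564573 ≈ 0.24857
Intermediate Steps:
K = 140336 (K = -392*(-358) = 140336)
K/V = 140336/564573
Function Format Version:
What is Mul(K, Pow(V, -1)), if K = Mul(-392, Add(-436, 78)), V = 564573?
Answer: Rational(140336, 564573) ≈ 0.24857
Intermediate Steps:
K = 140336 (K = Mul(-392, -358) = 140336)
Mul(K, Pow(V, -1)) = Mul(140336, Pow(564573, -1)) = Mul(140336, Rational(1, 564573)) = Rational(140336, 564573)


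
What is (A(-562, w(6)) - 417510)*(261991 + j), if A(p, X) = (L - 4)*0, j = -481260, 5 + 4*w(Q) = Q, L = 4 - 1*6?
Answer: 91547000190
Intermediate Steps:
L = -2 (L = 4 - 6 = -2)
w(Q) = -5/4 + Q/4
A(p, X) = 0 (A(p, X) = (-2 - 4)*0 = -6*0 = 0)
(A(-562, w(6)) - 417510)*(261991 + j) = (0 - 417510)*(261991 - 481260) = -417510*(-219269) = 91547000190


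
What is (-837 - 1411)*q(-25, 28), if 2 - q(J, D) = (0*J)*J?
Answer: -4496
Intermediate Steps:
q(J, D) = 2 (q(J, D) = 2 - 0*J*J = 2 - 0*J = 2 - 1*0 = 2 + 0 = 2)
(-837 - 1411)*q(-25, 28) = (-837 - 1411)*2 = -2248*2 = -4496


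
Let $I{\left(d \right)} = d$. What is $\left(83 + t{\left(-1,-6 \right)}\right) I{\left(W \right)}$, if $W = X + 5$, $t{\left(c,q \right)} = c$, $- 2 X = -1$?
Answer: $451$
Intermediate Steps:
$X = \frac{1}{2}$ ($X = \left(- \frac{1}{2}\right) \left(-1\right) = \frac{1}{2} \approx 0.5$)
$W = \frac{11}{2}$ ($W = \frac{1}{2} + 5 = \frac{11}{2} \approx 5.5$)
$\left(83 + t{\left(-1,-6 \right)}\right) I{\left(W \right)} = \left(83 - 1\right) \frac{11}{2} = 82 \cdot \frac{11}{2} = 451$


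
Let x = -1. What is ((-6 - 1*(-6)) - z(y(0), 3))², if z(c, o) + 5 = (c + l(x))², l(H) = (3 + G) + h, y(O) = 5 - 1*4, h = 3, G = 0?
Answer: 1936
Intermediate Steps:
y(O) = 1 (y(O) = 5 - 4 = 1)
l(H) = 6 (l(H) = (3 + 0) + 3 = 3 + 3 = 6)
z(c, o) = -5 + (6 + c)² (z(c, o) = -5 + (c + 6)² = -5 + (6 + c)²)
((-6 - 1*(-6)) - z(y(0), 3))² = ((-6 - 1*(-6)) - (-5 + (6 + 1)²))² = ((-6 + 6) - (-5 + 7²))² = (0 - (-5 + 49))² = (0 - 1*44)² = (0 - 44)² = (-44)² = 1936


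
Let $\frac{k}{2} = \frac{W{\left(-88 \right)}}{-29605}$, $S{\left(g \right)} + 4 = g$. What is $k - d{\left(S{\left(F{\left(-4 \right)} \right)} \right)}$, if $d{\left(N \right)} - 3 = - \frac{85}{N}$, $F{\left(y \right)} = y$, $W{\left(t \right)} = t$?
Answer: $- \frac{3225537}{236840} \approx -13.619$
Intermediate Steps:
$S{\left(g \right)} = -4 + g$
$d{\left(N \right)} = 3 - \frac{85}{N}$
$k = \frac{176}{29605}$ ($k = 2 \left(- \frac{88}{-29605}\right) = 2 \left(\left(-88\right) \left(- \frac{1}{29605}\right)\right) = 2 \cdot \frac{88}{29605} = \frac{176}{29605} \approx 0.0059449$)
$k - d{\left(S{\left(F{\left(-4 \right)} \right)} \right)} = \frac{176}{29605} - \left(3 - \frac{85}{-4 - 4}\right) = \frac{176}{29605} - \left(3 - \frac{85}{-8}\right) = \frac{176}{29605} - \left(3 - - \frac{85}{8}\right) = \frac{176}{29605} - \left(3 + \frac{85}{8}\right) = \frac{176}{29605} - \frac{109}{8} = - \frac{3225537}{236840}$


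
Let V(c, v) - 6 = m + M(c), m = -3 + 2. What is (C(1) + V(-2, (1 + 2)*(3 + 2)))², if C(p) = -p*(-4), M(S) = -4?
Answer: 25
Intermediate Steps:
m = -1
V(c, v) = 1 (V(c, v) = 6 + (-1 - 4) = 6 - 5 = 1)
C(p) = 4*p
(C(1) + V(-2, (1 + 2)*(3 + 2)))² = (4*1 + 1)² = (4 + 1)² = 5² = 25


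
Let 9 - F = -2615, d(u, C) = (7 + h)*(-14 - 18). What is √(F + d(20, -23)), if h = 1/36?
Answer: 2*√5398/3 ≈ 48.981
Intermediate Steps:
h = 1/36 ≈ 0.027778
d(u, C) = -2024/9 (d(u, C) = (7 + 1/36)*(-14 - 18) = (253/36)*(-32) = -2024/9)
F = 2624 (F = 9 - 1*(-2615) = 9 + 2615 = 2624)
√(F + d(20, -23)) = √(2624 - 2024/9) = √(21592/9) = 2*√5398/3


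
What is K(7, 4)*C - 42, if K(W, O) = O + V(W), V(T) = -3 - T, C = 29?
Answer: -216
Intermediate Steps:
K(W, O) = -3 + O - W (K(W, O) = O + (-3 - W) = -3 + O - W)
K(7, 4)*C - 42 = (-3 + 4 - 1*7)*29 - 42 = (-3 + 4 - 7)*29 - 42 = -6*29 - 42 = -174 - 42 = -216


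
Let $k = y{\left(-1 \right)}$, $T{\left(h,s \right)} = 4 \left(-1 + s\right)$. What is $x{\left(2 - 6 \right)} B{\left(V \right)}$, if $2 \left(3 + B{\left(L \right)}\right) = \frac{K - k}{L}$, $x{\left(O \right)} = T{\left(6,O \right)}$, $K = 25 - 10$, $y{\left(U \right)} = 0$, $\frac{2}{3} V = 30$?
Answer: $\frac{170}{3} \approx 56.667$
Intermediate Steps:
$T{\left(h,s \right)} = -4 + 4 s$
$V = 45$ ($V = \frac{3}{2} \cdot 30 = 45$)
$k = 0$
$K = 15$
$x{\left(O \right)} = -4 + 4 O$
$B{\left(L \right)} = -3 + \frac{15}{2 L}$ ($B{\left(L \right)} = -3 + \frac{\left(15 - 0\right) \frac{1}{L}}{2} = -3 + \frac{\left(15 + 0\right) \frac{1}{L}}{2} = -3 + \frac{15 \frac{1}{L}}{2} = -3 + \frac{15}{2 L}$)
$x{\left(2 - 6 \right)} B{\left(V \right)} = \left(-4 + 4 \left(2 - 6\right)\right) \left(-3 + \frac{15}{2 \cdot 45}\right) = \left(-4 + 4 \left(2 - 6\right)\right) \left(-3 + \frac{15}{2} \cdot \frac{1}{45}\right) = \left(-4 + 4 \left(-4\right)\right) \left(-3 + \frac{1}{6}\right) = \left(-4 - 16\right) \left(- \frac{17}{6}\right) = \left(-20\right) \left(- \frac{17}{6}\right) = \frac{170}{3}$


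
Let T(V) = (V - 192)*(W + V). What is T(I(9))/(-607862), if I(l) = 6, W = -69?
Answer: -5859/303931 ≈ -0.019277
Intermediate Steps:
T(V) = (-192 + V)*(-69 + V) (T(V) = (V - 192)*(-69 + V) = (-192 + V)*(-69 + V))
T(I(9))/(-607862) = (13248 + 6² - 261*6)/(-607862) = (13248 + 36 - 1566)*(-1/607862) = 11718*(-1/607862) = -5859/303931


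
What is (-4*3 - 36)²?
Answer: 2304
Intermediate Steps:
(-4*3 - 36)² = (-12 - 36)² = (-48)² = 2304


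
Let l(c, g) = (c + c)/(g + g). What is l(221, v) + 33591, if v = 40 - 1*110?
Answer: 2351149/70 ≈ 33588.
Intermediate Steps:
v = -70 (v = 40 - 110 = -70)
l(c, g) = c/g (l(c, g) = (2*c)/((2*g)) = (2*c)*(1/(2*g)) = c/g)
l(221, v) + 33591 = 221/(-70) + 33591 = 221*(-1/70) + 33591 = -221/70 + 33591 = 2351149/70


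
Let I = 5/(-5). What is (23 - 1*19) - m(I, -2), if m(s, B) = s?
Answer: 5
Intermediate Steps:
I = -1 (I = 5*(-1/5) = -1)
(23 - 1*19) - m(I, -2) = (23 - 1*19) - 1*(-1) = (23 - 19) + 1 = 4 + 1 = 5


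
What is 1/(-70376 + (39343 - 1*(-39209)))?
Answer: 1/8176 ≈ 0.00012231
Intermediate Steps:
1/(-70376 + (39343 - 1*(-39209))) = 1/(-70376 + (39343 + 39209)) = 1/(-70376 + 78552) = 1/8176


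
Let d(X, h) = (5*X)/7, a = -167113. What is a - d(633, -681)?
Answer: -1172956/7 ≈ -1.6757e+5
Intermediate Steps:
d(X, h) = 5*X/7 (d(X, h) = (5*X)*(⅐) = 5*X/7)
a - d(633, -681) = -167113 - 5*633/7 = -167113 - 1*3165/7 = -167113 - 3165/7 = -1172956/7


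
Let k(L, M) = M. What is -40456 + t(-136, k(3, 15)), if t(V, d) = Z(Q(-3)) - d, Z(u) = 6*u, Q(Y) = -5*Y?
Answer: -40381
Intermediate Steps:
t(V, d) = 90 - d (t(V, d) = 6*(-5*(-3)) - d = 6*15 - d = 90 - d)
-40456 + t(-136, k(3, 15)) = -40456 + (90 - 1*15) = -40456 + (90 - 15) = -40456 + 75 = -40381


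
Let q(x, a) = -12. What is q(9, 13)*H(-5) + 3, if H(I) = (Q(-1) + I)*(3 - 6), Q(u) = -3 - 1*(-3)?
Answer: -177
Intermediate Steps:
Q(u) = 0 (Q(u) = -3 + 3 = 0)
H(I) = -3*I (H(I) = (0 + I)*(3 - 6) = I*(-3) = -3*I)
q(9, 13)*H(-5) + 3 = -(-36)*(-5) + 3 = -12*15 + 3 = -180 + 3 = -177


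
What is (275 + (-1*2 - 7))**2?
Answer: 70756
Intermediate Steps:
(275 + (-1*2 - 7))**2 = (275 + (-2 - 7))**2 = (275 - 9)**2 = 266**2 = 70756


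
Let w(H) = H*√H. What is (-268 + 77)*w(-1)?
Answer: 191*I ≈ 191.0*I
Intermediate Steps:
w(H) = H^(3/2)
(-268 + 77)*w(-1) = (-268 + 77)*(-1)^(3/2) = -(-191)*I = 191*I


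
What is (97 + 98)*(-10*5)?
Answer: -9750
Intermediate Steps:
(97 + 98)*(-10*5) = 195*(-50) = -9750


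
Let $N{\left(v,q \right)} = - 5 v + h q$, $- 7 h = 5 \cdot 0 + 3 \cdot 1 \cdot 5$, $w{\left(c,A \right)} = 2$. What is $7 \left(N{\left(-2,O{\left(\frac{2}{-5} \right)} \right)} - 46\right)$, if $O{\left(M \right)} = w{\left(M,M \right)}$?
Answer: $-282$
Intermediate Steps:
$O{\left(M \right)} = 2$
$h = - \frac{15}{7}$ ($h = - \frac{5 \cdot 0 + 3 \cdot 1 \cdot 5}{7} = - \frac{0 + 3 \cdot 5}{7} = - \frac{0 + 15}{7} = \left(- \frac{1}{7}\right) 15 = - \frac{15}{7} \approx -2.1429$)
$N{\left(v,q \right)} = - 5 v - \frac{15 q}{7}$
$7 \left(N{\left(-2,O{\left(\frac{2}{-5} \right)} \right)} - 46\right) = 7 \left(\left(\left(-5\right) \left(-2\right) - \frac{30}{7}\right) - 46\right) = 7 \left(\left(10 - \frac{30}{7}\right) - 46\right) = 7 \left(\frac{40}{7} - 46\right) = 7 \left(- \frac{282}{7}\right) = -282$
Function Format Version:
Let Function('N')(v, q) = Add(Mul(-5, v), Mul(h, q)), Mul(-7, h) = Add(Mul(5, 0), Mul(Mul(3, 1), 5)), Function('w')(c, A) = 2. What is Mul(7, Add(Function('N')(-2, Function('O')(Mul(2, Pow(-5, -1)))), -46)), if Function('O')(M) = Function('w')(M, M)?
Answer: -282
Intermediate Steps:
Function('O')(M) = 2
h = Rational(-15, 7) (h = Mul(Rational(-1, 7), Add(Mul(5, 0), Mul(Mul(3, 1), 5))) = Mul(Rational(-1, 7), Add(0, Mul(3, 5))) = Mul(Rational(-1, 7), Add(0, 15)) = Mul(Rational(-1, 7), 15) = Rational(-15, 7) ≈ -2.1429)
Function('N')(v, q) = Add(Mul(-5, v), Mul(Rational(-15, 7), q))
Mul(7, Add(Function('N')(-2, Function('O')(Mul(2, Pow(-5, -1)))), -46)) = Mul(7, Add(Add(Mul(-5, -2), Mul(Rational(-15, 7), 2)), -46)) = Mul(7, Add(Add(10, Rational(-30, 7)), -46)) = Mul(7, Add(Rational(40, 7), -46)) = Mul(7, Rational(-282, 7)) = -282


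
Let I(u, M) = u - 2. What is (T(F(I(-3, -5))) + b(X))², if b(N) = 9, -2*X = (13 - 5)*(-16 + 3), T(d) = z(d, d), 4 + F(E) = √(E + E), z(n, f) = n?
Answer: (5 + I*√10)² ≈ 15.0 + 31.623*I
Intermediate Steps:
I(u, M) = -2 + u
F(E) = -4 + √2*√E (F(E) = -4 + √(E + E) = -4 + √(2*E) = -4 + √2*√E)
T(d) = d
X = 52 (X = -(13 - 5)*(-16 + 3)/2 = -4*(-13) = -½*(-104) = 52)
(T(F(I(-3, -5))) + b(X))² = ((-4 + √2*√(-2 - 3)) + 9)² = ((-4 + √2*√(-5)) + 9)² = ((-4 + √2*(I*√5)) + 9)² = ((-4 + I*√10) + 9)² = (5 + I*√10)²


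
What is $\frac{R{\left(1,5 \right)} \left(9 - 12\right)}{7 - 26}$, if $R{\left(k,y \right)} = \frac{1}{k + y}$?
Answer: $\frac{1}{38} \approx 0.026316$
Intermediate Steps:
$\frac{R{\left(1,5 \right)} \left(9 - 12\right)}{7 - 26} = \frac{\frac{1}{1 + 5} \left(9 - 12\right)}{7 - 26} = \frac{\frac{1}{6} \left(-3\right)}{-19} = \frac{1}{6} \left(-3\right) \left(- \frac{1}{19}\right) = \left(- \frac{1}{2}\right) \left(- \frac{1}{19}\right) = \frac{1}{38}$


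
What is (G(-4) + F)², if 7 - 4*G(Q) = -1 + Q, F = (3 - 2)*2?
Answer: 25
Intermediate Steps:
F = 2 (F = 1*2 = 2)
G(Q) = 2 - Q/4 (G(Q) = 7/4 - (-1 + Q)/4 = 7/4 + (¼ - Q/4) = 2 - Q/4)
(G(-4) + F)² = ((2 - ¼*(-4)) + 2)² = ((2 + 1) + 2)² = (3 + 2)² = 5² = 25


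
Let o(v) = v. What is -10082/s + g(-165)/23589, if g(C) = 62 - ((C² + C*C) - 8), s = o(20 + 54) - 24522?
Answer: -545828971/288351936 ≈ -1.8929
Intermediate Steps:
s = -24448 (s = (20 + 54) - 24522 = 74 - 24522 = -24448)
g(C) = 70 - 2*C² (g(C) = 62 - ((C² + C²) - 8) = 62 - (2*C² - 8) = 62 - (-8 + 2*C²) = 62 + (8 - 2*C²) = 70 - 2*C²)
-10082/s + g(-165)/23589 = -10082/(-24448) + (70 - 2*(-165)²)/23589 = -10082*(-1/24448) + (70 - 2*27225)*(1/23589) = 5041/12224 + (70 - 54450)*(1/23589) = 5041/12224 - 54380*1/23589 = 5041/12224 - 54380/23589 = -545828971/288351936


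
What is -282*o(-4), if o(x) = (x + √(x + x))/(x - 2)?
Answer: -188 + 94*I*√2 ≈ -188.0 + 132.94*I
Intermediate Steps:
o(x) = (x + √2*√x)/(-2 + x) (o(x) = (x + √(2*x))/(-2 + x) = (x + √2*√x)/(-2 + x))
-282*o(-4) = -282*(-4 + √2*√(-4))/(-2 - 4) = -282*(-4 + √2*(2*I))/(-6) = -(-47)*(-4 + 2*I*√2) = -282*(⅔ - I*√2/3) = -188 + 94*I*√2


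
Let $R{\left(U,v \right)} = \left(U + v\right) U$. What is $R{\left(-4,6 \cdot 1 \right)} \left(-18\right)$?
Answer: $144$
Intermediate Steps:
$R{\left(U,v \right)} = U \left(U + v\right)$
$R{\left(-4,6 \cdot 1 \right)} \left(-18\right) = - 4 \left(-4 + 6 \cdot 1\right) \left(-18\right) = - 4 \left(-4 + 6\right) \left(-18\right) = \left(-4\right) 2 \left(-18\right) = \left(-8\right) \left(-18\right) = 144$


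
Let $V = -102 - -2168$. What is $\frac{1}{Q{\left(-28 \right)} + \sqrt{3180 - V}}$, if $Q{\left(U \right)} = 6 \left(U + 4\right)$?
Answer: $- \frac{72}{9811} - \frac{\sqrt{1114}}{19622} \approx -0.0090397$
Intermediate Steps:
$V = 2066$ ($V = -102 + 2168 = 2066$)
$Q{\left(U \right)} = 24 + 6 U$ ($Q{\left(U \right)} = 6 \left(4 + U\right) = 24 + 6 U$)
$\frac{1}{Q{\left(-28 \right)} + \sqrt{3180 - V}} = \frac{1}{\left(24 + 6 \left(-28\right)\right) + \sqrt{3180 - 2066}} = \frac{1}{\left(24 - 168\right) + \sqrt{3180 - 2066}} = \frac{1}{-144 + \sqrt{1114}}$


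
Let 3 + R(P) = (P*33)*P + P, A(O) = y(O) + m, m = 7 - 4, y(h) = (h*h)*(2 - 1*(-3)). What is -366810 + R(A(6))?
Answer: 738507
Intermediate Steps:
y(h) = 5*h**2 (y(h) = h**2*(2 + 3) = h**2*5 = 5*h**2)
m = 3
A(O) = 3 + 5*O**2 (A(O) = 5*O**2 + 3 = 3 + 5*O**2)
R(P) = -3 + P + 33*P**2 (R(P) = -3 + ((P*33)*P + P) = -3 + ((33*P)*P + P) = -3 + (33*P**2 + P) = -3 + (P + 33*P**2) = -3 + P + 33*P**2)
-366810 + R(A(6)) = -366810 + (-3 + (3 + 5*6**2) + 33*(3 + 5*6**2)**2) = -366810 + (-3 + (3 + 5*36) + 33*(3 + 5*36)**2) = -366810 + (-3 + (3 + 180) + 33*(3 + 180)**2) = -366810 + (-3 + 183 + 33*183**2) = -366810 + (-3 + 183 + 33*33489) = -366810 + (-3 + 183 + 1105137) = -366810 + 1105317 = 738507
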